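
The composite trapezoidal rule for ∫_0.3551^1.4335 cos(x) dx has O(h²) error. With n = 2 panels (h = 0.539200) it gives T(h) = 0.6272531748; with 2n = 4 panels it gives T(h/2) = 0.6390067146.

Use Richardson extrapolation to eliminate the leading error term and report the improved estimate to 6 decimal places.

With r = 2 the leading error scales as h^2, so the weight is 2^2 = 4.
4*0.6390067146 = 2.5560268584; 2.5560268584 − 0.6272531748 = 1.9287736836
R = 1.9287736836/3 = 0.6429245612

0.642925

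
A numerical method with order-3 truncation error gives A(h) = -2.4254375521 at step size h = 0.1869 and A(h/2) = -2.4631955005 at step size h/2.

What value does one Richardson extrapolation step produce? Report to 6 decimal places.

-2.468589

r = 3: numerator weight 8, denominator 7.
Weighted: (-19.7055640040) − (-2.4254375521) = -17.2801264519
(8×(-2.4631955005) − (-2.4254375521))/(8 − 1) = -2.4685894931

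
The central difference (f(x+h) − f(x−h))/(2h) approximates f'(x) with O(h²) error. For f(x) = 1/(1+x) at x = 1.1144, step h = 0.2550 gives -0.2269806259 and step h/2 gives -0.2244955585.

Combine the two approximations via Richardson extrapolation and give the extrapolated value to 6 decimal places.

Error is O(h^2); halving h shrinks it by 2^2 = 4.
4·(-0.2244955585) = -0.8979822340; subtract (-0.2269806259) → -0.6710016081
(-0.6710016081) ÷ 3 = -0.2236672027

-0.223667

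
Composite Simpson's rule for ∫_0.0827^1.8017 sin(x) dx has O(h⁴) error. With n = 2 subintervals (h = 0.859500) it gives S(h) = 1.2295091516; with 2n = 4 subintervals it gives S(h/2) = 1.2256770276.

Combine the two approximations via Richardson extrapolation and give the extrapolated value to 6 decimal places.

r = 4, so 2^r = 16.
2^4*A(h/2) = 19.6108324416; minus A(h) gives 18.3813232900.
Divide by 2^4 − 1 = 15.
18.3813232900 ÷ 15 = 1.2254215527

1.225422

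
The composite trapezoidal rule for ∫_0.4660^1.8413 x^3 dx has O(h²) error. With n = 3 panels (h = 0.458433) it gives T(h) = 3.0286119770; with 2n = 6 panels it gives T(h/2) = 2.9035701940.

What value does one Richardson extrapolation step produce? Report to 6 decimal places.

2.861890

Error is O(h^2); halving h shrinks it by 2^2 = 4.
Top: 4(2.9035701940) − (3.0286119770) = 8.5856687990
8.5856687990 ÷ 3 = 2.8618895997
Correction |R − A(h/2)| = 4.168e-02; gap |A(h/2) − A(h)| = 1.250e-01.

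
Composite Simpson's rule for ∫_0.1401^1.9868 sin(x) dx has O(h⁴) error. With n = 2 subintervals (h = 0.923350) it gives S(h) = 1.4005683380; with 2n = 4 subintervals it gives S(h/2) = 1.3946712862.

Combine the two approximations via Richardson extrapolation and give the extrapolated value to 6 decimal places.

1.394278

r = 4: numerator weight 16, denominator 15.
16*1.3946712862 = 22.3147405792; subtract 1.4005683380 → 20.9141722412
Extrapolated: 20.9141722412 / 15 = 1.3942781494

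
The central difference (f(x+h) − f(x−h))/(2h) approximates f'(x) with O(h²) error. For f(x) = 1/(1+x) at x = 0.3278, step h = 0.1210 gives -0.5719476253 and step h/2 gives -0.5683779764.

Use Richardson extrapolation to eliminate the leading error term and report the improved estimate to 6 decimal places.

-0.567188

r = 2: numerator weight 4, denominator 3.
4 × (-0.5683779764) = -2.2735119056; subtract (-0.5719476253) → -1.7015642803
Denominator 4 − 1 = 3.
R = (-1.7015642803)/3 = -0.5671880934
Gap between inputs: 3.570e-03; correction applied: +0.0011898830.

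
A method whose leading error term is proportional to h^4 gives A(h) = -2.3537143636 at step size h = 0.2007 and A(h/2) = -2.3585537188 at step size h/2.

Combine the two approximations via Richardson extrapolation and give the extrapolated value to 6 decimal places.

Method order is 4; weight 2^4 = 16.
16×(-2.3585537188) = -37.7368595008; (-37.7368595008) − (-2.3537143636) = -35.3831451372
(-35.3831451372) ÷ 15 = -2.3588763425

-2.358876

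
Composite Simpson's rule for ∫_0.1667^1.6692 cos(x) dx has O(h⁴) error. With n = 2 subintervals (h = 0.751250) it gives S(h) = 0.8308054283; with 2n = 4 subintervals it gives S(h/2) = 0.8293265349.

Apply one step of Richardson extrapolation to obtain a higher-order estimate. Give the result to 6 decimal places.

Method order is 4; weight 2^4 = 16.
Difference of the inputs: 0.8293265349 − 0.8308054283 = -0.0014788934
Divide by 2^4 − 1 = 15: (-0.0014788934)/15 = -0.0000985929
R = A(h/2) + (A(h/2) − A(h))/15 = 0.8293265349 − 0.0000985929 = 0.8292279420
Correction |R − A(h/2)| = 9.859e-05; gap |A(h/2) − A(h)| = 1.479e-03.

0.829228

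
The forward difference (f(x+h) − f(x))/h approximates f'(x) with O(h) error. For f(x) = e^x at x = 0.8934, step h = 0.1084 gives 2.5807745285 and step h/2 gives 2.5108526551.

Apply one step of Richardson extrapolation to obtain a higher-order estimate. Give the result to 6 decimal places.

Method order is 1; weight 2^1 = 2.
2·2.5108526551 − 2.5807745285 = 2.4409307817
2.4409307817 ÷ 1 = 2.4409307817

2.440931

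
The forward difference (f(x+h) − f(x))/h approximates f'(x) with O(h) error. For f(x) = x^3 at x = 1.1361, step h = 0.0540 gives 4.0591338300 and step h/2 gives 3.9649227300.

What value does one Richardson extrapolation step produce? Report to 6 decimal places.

3.870712

With r = 1 the leading error scales as h^1, so the weight is 2^1 = 2.
Top: 2(3.9649227300) − (4.0591338300) = 3.8707116300
Divide by 2^1 − 1 = 1.
(2*3.9649227300 − 4.0591338300)/(2 − 1) = 3.8707116300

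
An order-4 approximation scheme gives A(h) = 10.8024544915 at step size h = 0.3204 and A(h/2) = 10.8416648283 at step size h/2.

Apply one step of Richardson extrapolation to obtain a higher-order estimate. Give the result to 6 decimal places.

10.844279

Leading term ∝ h^4; use weight 16 = 2^4.
Numerator 16·A(h/2) − A(h) = 16·10.8416648283 − 10.8024544915 = 162.6641827613
Divide by 2^4 − 1 = 15.
162.6641827613 ÷ 15 = 10.8442788508
Shift from A(h/2): +0.0026140225.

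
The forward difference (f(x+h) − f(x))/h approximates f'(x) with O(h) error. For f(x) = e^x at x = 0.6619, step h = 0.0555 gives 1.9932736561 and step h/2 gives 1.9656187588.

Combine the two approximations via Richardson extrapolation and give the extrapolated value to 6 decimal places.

r = 1: numerator weight 2, denominator 1.
2×1.9656187588 = 3.9312375176; subtract 1.9932736561 → 1.9379638615
R = 1.9379638615/1 = 1.9379638615
Gap between inputs: 2.765e-02; correction applied: −0.0276548973.

1.937964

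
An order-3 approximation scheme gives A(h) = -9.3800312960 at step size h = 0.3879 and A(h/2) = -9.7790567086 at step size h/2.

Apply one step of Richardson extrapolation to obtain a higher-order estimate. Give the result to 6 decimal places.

-9.836060

Order 3 gives 2^r = 8 and 2^r − 1 = 7.
A(h/2) − A(h) = -9.7790567086 − (-9.3800312960) = -0.3990254126
Divide by 2^3 − 1 = 7: (-0.3990254126)/7 = -0.0570036304
R = A(h/2) + (A(h/2) − A(h))/7 = -9.7790567086 − 0.0570036304 = -9.8360603390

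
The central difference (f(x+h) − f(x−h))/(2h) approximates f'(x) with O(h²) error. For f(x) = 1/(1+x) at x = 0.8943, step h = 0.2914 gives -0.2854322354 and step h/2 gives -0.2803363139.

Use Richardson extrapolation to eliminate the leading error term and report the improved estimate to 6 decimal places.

r = 2: numerator weight 4, denominator 3.
Numerator 4·A(h/2) − A(h) = 4·(-0.2803363139) − (-0.2854322354) = -0.8359130202
(-0.8359130202) ÷ 3 = -0.2786376734
Shift from A(h/2): +0.0016986405.

-0.278638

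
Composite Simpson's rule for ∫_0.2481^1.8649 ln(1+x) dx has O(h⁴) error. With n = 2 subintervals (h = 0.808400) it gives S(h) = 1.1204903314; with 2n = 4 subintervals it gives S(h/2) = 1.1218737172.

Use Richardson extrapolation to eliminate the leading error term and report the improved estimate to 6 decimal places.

1.121966

r = 4: numerator weight 16, denominator 15.
Weighted: 17.9499794752 − 1.1204903314 = 16.8294891438
Denominator 16 − 1 = 15.
Result: 1.1219659429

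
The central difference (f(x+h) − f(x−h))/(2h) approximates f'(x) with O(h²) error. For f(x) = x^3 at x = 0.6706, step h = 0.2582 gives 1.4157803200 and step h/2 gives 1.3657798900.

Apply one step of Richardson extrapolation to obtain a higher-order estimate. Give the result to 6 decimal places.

1.349113

Leading term ∝ h^2; use weight 4 = 2^2.
4·1.3657798900 = 5.4631195600; 5.4631195600 − 1.4157803200 = 4.0473392400
Extrapolated: 4.0473392400 / 3 = 1.3491130800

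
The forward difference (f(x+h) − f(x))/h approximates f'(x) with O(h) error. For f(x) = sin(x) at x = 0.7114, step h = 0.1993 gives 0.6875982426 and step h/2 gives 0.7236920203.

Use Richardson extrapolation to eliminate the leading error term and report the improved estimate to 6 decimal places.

0.759786

Order 1 gives 2^r = 2 and 2^r − 1 = 1.
Weighted: 1.4473840406 − 0.6875982426 = 0.7597857980
Extrapolated: 0.7597857980 / 1 = 0.7597857980
Correction |R − A(h/2)| = 3.609e-02; gap |A(h/2) − A(h)| = 3.609e-02.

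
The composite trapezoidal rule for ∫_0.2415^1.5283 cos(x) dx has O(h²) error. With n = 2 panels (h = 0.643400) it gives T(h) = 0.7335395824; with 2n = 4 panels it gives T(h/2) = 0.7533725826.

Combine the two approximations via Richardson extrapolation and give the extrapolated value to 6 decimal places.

r = 2, so 2^r = 4.
4 × 0.7533725826 = 3.0134903304; 3.0134903304 − 0.7335395824 = 2.2799507480
Divide by 2^2 − 1 = 3.
R = 2.2799507480/3 = 0.7599835827

0.759984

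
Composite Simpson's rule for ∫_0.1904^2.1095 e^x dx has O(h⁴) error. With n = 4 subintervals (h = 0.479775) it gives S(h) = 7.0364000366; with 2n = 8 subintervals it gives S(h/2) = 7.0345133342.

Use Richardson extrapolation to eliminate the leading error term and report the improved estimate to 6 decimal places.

7.034388

Order 4 gives 2^r = 16 and 2^r − 1 = 15.
Difference of the inputs: 7.0345133342 − 7.0364000366 = -0.0018867024
Correction (A(h/2) − A(h))/(16 − 1) = (-0.0018867024)/15 = -0.0001257802
R = 7.0345133342 − 0.0001257802 = 7.0343875540
Shift from A(h/2): −0.0001257802.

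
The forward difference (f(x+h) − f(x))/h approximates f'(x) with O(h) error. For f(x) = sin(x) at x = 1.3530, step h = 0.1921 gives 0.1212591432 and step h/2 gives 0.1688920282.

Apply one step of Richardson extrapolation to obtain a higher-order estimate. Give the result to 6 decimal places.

With r = 1 the leading error scales as h^1, so the weight is 2^1 = 2.
Weighted: 0.3377840564 − 0.1212591432 = 0.2165249132
Divide by 2^1 − 1 = 1.
So the Richardson estimate is 0.2165249132.

0.216525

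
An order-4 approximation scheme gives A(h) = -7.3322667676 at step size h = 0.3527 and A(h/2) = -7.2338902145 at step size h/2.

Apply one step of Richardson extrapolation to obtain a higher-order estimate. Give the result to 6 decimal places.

-7.227332

With r = 4 the leading error scales as h^4, so the weight is 2^4 = 16.
2^4 × A(h/2) = -115.7422434320; minus A(h) gives -108.4099766644.
Divide by 2^4 − 1 = 15.
(16 × (-7.2338902145) − (-7.3322667676))/(16 − 1) = -7.2273317776
Shift from A(h/2): +0.0065584369.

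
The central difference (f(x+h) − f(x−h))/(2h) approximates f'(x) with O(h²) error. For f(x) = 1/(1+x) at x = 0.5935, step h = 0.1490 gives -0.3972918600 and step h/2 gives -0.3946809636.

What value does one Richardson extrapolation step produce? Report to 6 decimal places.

r = 2, so 2^r = 4.
Top: 4(-0.3946809636) − (-0.3972918600) = -1.1814319944
Denominator 4 − 1 = 3.
Extrapolated: (-1.1814319944) / 3 = -0.3938106648
Correction |R − A(h/2)| = 8.703e-04; gap |A(h/2) − A(h)| = 2.611e-03.

-0.393811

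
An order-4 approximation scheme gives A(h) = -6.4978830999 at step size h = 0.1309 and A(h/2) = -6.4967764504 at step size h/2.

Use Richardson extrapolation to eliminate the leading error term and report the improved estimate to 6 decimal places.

The method has order 4: 2^4 = 16.
Numerator 16 × A(h/2) − A(h) = 16 × (-6.4967764504) − (-6.4978830999) = -97.4505401065
Denominator 16 − 1 = 15.
Extrapolated: (-97.4505401065) / 15 = -6.4967026738

-6.496703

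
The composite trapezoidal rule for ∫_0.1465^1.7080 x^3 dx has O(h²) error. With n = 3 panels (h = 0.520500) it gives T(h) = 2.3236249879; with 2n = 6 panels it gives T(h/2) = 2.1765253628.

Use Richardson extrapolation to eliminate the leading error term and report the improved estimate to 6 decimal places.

2.127492

Error is O(h^2); halving h shrinks it by 2^2 = 4.
Top: 4(2.1765253628) − (2.3236249879) = 6.3824764633
Denominator 4 − 1 = 3.
R = 6.3824764633/3 = 2.1274921544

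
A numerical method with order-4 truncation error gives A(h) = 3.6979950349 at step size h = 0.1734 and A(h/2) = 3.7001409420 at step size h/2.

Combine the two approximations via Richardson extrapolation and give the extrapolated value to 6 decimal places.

3.700284

Order 4 gives 2^r = 16 and 2^r − 1 = 15.
Weighted: 59.2022550720 − 3.6979950349 = 55.5042600371
(16 × 3.7001409420 − 3.6979950349)/(16 − 1) = 3.7002840025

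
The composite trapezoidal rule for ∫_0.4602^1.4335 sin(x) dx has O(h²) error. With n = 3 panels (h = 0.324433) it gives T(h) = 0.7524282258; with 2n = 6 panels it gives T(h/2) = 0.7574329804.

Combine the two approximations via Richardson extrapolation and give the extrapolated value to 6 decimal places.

Leading term ∝ h^2; use weight 4 = 2^2.
4×0.7574329804 = 3.0297319216; subtract 0.7524282258 → 2.2773036958
Extrapolated: 2.2773036958 / 3 = 0.7591012319
Correction |R − A(h/2)| = 1.668e-03; gap |A(h/2) − A(h)| = 5.005e-03.

0.759101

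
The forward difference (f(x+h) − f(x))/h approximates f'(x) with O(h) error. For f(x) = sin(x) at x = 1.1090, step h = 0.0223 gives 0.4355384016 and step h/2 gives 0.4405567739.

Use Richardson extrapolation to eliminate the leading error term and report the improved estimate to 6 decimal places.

0.445575

Error is O(h^1); halving h shrinks it by 2^1 = 2.
2·0.4405567739 = 0.8811135478; 0.8811135478 − 0.4355384016 = 0.4455751462
0.4455751462 ÷ 1 = 0.4455751462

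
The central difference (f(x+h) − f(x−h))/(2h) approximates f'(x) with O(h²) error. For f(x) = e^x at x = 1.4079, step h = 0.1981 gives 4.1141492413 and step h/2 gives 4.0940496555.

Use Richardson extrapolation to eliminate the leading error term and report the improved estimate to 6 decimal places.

4.087350

Method order is 2; weight 2^2 = 4.
Weighted: 16.3761986220 − 4.1141492413 = 12.2620493807
Denominator 4 − 1 = 3.
Result: 4.0873497936
Shift from A(h/2): −0.0066998619.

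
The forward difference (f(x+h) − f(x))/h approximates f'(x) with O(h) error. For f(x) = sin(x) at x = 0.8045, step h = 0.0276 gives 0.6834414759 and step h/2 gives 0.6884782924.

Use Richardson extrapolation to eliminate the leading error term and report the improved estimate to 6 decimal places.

0.693515

The method has order 1: 2^1 = 2.
Difference of the inputs: 0.6884782924 − 0.6834414759 = 0.0050368165
Correction (A(h/2) − A(h))/(2 − 1) = 0.0050368165/1 = 0.0050368165
R = A(h/2) + (A(h/2) − A(h))/1 = 0.6884782924 + 0.0050368165 = 0.6935151089
Correction |R − A(h/2)| = 5.037e-03; gap |A(h/2) − A(h)| = 5.037e-03.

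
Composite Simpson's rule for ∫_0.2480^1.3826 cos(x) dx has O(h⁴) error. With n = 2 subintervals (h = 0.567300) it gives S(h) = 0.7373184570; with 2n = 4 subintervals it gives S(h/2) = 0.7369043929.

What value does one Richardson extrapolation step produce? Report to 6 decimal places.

r = 4: numerator weight 16, denominator 15.
2^4·A(h/2) = 11.7904702864; minus A(h) gives 11.0531518294.
Extrapolated: 11.0531518294 / 15 = 0.7368767886
Gap between inputs: 4.141e-04; correction applied: −0.0000276043.

0.736877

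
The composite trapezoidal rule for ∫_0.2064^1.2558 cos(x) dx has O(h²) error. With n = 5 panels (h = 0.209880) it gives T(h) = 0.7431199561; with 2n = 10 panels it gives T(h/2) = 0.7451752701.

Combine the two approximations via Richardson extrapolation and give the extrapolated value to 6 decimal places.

Method order is 2; weight 2^2 = 4.
4×0.7451752701 = 2.9807010804; subtract 0.7431199561 → 2.2375811243
(4×0.7451752701 − 0.7431199561)/(4 − 1) = 0.7458603748
Shift from A(h/2): +0.0006851047.

0.745860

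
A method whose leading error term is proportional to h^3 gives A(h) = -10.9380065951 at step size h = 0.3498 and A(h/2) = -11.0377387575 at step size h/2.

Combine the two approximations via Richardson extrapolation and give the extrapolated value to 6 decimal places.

-11.051986

Error is O(h^3); halving h shrinks it by 2^3 = 8.
8×(-11.0377387575) = -88.3019100600; subtract (-10.9380065951) → -77.3639034649
R = (-77.3639034649)/7 = -11.0519862093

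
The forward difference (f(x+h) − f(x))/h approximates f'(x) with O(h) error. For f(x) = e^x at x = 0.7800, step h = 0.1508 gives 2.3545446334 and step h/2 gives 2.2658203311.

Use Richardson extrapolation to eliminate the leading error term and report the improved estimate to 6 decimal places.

The method has order 1: 2^1 = 2.
Numerator 2*A(h/2) − A(h) = 2*2.2658203311 − 2.3545446334 = 2.1770960288
2.1770960288 ÷ 1 = 2.1770960288
Shift from A(h/2): −0.0887243023.

2.177096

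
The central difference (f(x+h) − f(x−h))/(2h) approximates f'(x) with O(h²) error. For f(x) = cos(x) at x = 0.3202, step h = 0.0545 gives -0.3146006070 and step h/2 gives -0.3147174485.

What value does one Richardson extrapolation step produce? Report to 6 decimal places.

-0.314756

r = 2: numerator weight 4, denominator 3.
Numerator 4 × A(h/2) − A(h) = 4 × (-0.3147174485) − (-0.3146006070) = -0.9442691870
Extrapolated: (-0.9442691870) / 3 = -0.3147563957
Gap between inputs: 1.168e-04; correction applied: −0.0000389472.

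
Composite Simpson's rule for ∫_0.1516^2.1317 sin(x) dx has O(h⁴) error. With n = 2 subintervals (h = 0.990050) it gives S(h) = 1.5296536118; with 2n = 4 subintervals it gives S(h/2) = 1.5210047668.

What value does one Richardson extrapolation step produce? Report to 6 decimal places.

1.520428

Method order is 4; weight 2^4 = 16.
16×1.5210047668 − 1.5296536118 = 22.8064226570
Divide by 2^4 − 1 = 15.
So the Richardson estimate is 1.5204281771.
Gap between inputs: 8.649e-03; correction applied: −0.0005765897.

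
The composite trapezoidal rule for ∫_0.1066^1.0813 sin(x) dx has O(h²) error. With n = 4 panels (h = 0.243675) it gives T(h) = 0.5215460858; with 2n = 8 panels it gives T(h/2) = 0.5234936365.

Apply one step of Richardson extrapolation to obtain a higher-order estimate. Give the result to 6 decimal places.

0.524143

r = 2: numerator weight 4, denominator 3.
Weighted: 2.0939745460 − 0.5215460858 = 1.5724284602
Extrapolated: 1.5724284602 / 3 = 0.5241428201
Gap between inputs: 1.948e-03; correction applied: +0.0006491836.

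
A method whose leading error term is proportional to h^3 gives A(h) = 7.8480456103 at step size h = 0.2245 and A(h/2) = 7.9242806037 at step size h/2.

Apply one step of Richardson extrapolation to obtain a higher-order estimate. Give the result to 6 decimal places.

7.935171

With r = 3 the leading error scales as h^3, so the weight is 2^3 = 8.
8·7.9242806037 = 63.3942448296; 63.3942448296 − 7.8480456103 = 55.5461992193
Divide by 2^3 − 1 = 7.
Extrapolated: 55.5461992193 / 7 = 7.9351713170
Shift from A(h/2): +0.0108907133.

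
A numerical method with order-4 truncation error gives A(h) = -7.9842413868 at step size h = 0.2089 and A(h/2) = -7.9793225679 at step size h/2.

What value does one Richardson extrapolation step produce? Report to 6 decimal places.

-7.978995

Method order is 4; weight 2^4 = 16.
Weighted: (-127.6691610864) − (-7.9842413868) = -119.6849196996
Divide by 2^4 − 1 = 15.
(16*(-7.9793225679) − (-7.9842413868))/(16 − 1) = -7.9789946466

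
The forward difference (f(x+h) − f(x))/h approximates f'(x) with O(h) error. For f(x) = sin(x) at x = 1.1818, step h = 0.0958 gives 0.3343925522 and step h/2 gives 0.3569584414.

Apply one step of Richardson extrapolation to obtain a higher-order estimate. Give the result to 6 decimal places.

0.379524

Leading term ∝ h^1; use weight 2 = 2^1.
2*0.3569584414 − 0.3343925522 = 0.3795243306
Divide by 2^1 − 1 = 1.
So the Richardson estimate is 0.3795243306.
Shift from A(h/2): +0.0225658892.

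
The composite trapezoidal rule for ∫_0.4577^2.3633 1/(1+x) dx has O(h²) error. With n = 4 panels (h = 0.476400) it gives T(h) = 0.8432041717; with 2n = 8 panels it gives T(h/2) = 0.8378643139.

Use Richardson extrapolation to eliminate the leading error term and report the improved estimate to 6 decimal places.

0.836084

Error is O(h^2); halving h shrinks it by 2^2 = 4.
Top: 4(0.8378643139) − (0.8432041717) = 2.5082530839
Divide by 2^2 − 1 = 3.
R = 2.5082530839/3 = 0.8360843613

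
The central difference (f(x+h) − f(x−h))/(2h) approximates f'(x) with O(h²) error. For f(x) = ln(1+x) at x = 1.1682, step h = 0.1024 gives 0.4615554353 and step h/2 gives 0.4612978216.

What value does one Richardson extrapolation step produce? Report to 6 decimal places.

Leading term ∝ h^2; use weight 4 = 2^2.
Weighted: 1.8451912864 − 0.4615554353 = 1.3836358511
Denominator 4 − 1 = 3.
1.3836358511 ÷ 3 = 0.4612119504
Gap between inputs: 2.576e-04; correction applied: −0.0000858712.

0.461212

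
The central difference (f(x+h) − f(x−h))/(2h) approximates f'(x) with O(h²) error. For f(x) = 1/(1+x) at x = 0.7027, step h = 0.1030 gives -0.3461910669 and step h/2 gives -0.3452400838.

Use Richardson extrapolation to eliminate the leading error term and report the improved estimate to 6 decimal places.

-0.344923

The method has order 2: 2^2 = 4.
2^2 × A(h/2) = -1.3809603352; minus A(h) gives -1.0347692683.
(4 × (-0.3452400838) − (-0.3461910669))/(4 − 1) = -0.3449230894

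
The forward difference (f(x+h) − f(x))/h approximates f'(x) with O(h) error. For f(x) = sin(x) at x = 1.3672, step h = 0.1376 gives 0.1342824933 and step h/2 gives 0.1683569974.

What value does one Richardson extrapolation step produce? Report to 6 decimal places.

0.202432

With r = 1 the leading error scales as h^1, so the weight is 2^1 = 2.
Top: 2(0.1683569974) − (0.1342824933) = 0.2024315015
Divide by 2^1 − 1 = 1.
So the Richardson estimate is 0.2024315015.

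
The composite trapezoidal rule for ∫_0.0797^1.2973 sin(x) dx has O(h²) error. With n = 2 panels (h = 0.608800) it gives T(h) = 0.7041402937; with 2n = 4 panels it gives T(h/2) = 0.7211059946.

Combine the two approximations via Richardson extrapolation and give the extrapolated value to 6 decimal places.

0.726761

Method order is 2; weight 2^2 = 4.
2^2*A(h/2) = 2.8844239784; minus A(h) gives 2.1802836847.
2.1802836847 ÷ 3 = 0.7267612282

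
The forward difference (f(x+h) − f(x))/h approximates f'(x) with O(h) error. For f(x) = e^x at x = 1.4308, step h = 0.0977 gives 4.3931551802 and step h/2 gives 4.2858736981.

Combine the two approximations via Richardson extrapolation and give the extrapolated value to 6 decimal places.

With r = 1 the leading error scales as h^1, so the weight is 2^1 = 2.
2×4.2858736981 − 4.3931551802 = 4.1785922160
Divide by 2^1 − 1 = 1.
So the Richardson estimate is 4.1785922160.
Shift from A(h/2): −0.1072814821.

4.178592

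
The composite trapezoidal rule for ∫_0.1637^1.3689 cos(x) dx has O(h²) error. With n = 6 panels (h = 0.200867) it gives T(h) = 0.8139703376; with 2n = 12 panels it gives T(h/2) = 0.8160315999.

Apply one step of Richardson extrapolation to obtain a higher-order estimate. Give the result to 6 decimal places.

r = 2: numerator weight 4, denominator 3.
4 × 0.8160315999 − 0.8139703376 = 2.4501560620
(4 × 0.8160315999 − 0.8139703376)/(4 − 1) = 0.8167186873

0.816719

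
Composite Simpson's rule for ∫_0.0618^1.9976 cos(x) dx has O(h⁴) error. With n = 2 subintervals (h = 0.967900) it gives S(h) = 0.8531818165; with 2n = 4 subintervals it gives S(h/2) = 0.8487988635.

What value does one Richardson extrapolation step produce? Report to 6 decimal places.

The method has order 4: 2^4 = 16.
Top: 16(0.8487988635) − (0.8531818165) = 12.7275999995
Denominator 16 − 1 = 15.
So the Richardson estimate is 0.8485066666.
Shift from A(h/2): −0.0002921969.

0.848507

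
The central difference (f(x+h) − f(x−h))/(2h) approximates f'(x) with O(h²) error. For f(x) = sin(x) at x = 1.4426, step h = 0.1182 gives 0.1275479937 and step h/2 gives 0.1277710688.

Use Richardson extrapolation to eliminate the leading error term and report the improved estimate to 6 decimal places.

0.127845

r = 2: numerator weight 4, denominator 3.
Numerator 4·A(h/2) − A(h) = 4·0.1277710688 − 0.1275479937 = 0.3835362815
Denominator 4 − 1 = 3.
Extrapolated: 0.3835362815 / 3 = 0.1278454272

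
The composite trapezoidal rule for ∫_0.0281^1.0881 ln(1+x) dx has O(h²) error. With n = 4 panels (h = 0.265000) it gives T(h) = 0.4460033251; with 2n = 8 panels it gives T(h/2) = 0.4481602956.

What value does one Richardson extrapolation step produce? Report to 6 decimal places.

0.448879

r = 2, so 2^r = 4.
4 × 0.4481602956 = 1.7926411824; 1.7926411824 − 0.4460033251 = 1.3466378573
Extrapolated: 1.3466378573 / 3 = 0.4488792858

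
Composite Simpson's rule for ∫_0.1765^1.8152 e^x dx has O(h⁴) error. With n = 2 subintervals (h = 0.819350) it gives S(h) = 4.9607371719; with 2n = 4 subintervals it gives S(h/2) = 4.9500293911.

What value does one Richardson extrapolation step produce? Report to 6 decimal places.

Leading term ∝ h^4; use weight 16 = 2^4.
Top: 16(4.9500293911) − (4.9607371719) = 74.2397330857
74.2397330857 ÷ 15 = 4.9493155390
Shift from A(h/2): −0.0007138521.

4.949316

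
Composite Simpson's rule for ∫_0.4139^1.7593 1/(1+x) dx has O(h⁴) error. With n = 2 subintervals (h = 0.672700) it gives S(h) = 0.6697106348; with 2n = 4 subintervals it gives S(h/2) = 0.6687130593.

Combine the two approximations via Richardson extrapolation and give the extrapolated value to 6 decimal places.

0.668647

Leading term ∝ h^4; use weight 16 = 2^4.
Difference of the inputs: 0.6687130593 − 0.6697106348 = -0.0009975755
Divide by 2^4 − 1 = 15: (-0.0009975755)/15 = -0.0000665050
R = 0.6687130593 − 0.0000665050 = 0.6686465543
Shift from A(h/2): −0.0000665050.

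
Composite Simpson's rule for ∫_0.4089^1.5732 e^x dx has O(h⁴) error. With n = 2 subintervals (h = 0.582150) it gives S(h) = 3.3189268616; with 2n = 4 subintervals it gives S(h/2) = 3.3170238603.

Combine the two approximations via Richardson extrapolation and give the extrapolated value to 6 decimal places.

3.316897

Leading term ∝ h^4; use weight 16 = 2^4.
Numerator 16 × A(h/2) − A(h) = 16 × 3.3170238603 − 3.3189268616 = 49.7534549032
Extrapolated: 49.7534549032 / 15 = 3.3168969935
Correction |R − A(h/2)| = 1.269e-04; gap |A(h/2) − A(h)| = 1.903e-03.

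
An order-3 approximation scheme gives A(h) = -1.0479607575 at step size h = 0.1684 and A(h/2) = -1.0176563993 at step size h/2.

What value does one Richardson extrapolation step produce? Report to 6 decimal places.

-1.013327

Leading term ∝ h^3; use weight 8 = 2^3.
A(h/2) − A(h) = -1.0176563993 − (-1.0479607575) = 0.0303043582
Divide by 2^3 − 1 = 7: 0.0303043582/7 = 0.0043291940
R = A(h/2) + (A(h/2) − A(h))/7 = -1.0176563993 + 0.0043291940 = -1.0133272053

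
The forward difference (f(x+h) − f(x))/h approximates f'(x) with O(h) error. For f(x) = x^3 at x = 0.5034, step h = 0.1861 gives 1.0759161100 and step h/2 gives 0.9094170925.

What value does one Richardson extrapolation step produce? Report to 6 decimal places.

The method has order 1: 2^1 = 2.
Top: 2(0.9094170925) − (1.0759161100) = 0.7429180750
Extrapolated: 0.7429180750 / 1 = 0.7429180750

0.742918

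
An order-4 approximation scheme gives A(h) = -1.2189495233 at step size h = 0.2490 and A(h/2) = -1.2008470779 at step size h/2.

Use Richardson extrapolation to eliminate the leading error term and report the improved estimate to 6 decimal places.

Order 4 gives 2^r = 16 and 2^r − 1 = 15.
16 × (-1.2008470779) − (-1.2189495233) = -17.9946037231
(16 × (-1.2008470779) − (-1.2189495233))/(16 − 1) = -1.1996402482

-1.199640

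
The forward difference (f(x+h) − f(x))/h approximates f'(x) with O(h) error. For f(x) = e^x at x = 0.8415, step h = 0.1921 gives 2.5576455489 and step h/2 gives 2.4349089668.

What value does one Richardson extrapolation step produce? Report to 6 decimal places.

Order 1 gives 2^r = 2 and 2^r − 1 = 1.
Numerator 2 × A(h/2) − A(h) = 2 × 2.4349089668 − 2.5576455489 = 2.3121723847
Denominator 2 − 1 = 1.
(2 × 2.4349089668 − 2.5576455489)/(2 − 1) = 2.3121723847
Shift from A(h/2): −0.1227365821.

2.312172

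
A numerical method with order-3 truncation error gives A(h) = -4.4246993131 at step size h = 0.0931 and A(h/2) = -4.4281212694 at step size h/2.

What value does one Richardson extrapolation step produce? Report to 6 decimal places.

-4.428610

With r = 3 the leading error scales as h^3, so the weight is 2^3 = 8.
Numerator 8·A(h/2) − A(h) = 8·(-4.4281212694) − (-4.4246993131) = -31.0002708421
R = (-31.0002708421)/7 = -4.4286101203
Shift from A(h/2): −0.0004888509.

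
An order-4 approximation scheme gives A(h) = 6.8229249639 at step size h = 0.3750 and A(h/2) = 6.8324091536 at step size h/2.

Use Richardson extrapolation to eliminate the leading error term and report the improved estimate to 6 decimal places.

r = 4: numerator weight 16, denominator 15.
Numerator 16*A(h/2) − A(h) = 16*6.8324091536 − 6.8229249639 = 102.4956214937
Divide by 2^4 − 1 = 15.
R = 102.4956214937/15 = 6.8330414329
Gap between inputs: 9.484e-03; correction applied: +0.0006322793.

6.833041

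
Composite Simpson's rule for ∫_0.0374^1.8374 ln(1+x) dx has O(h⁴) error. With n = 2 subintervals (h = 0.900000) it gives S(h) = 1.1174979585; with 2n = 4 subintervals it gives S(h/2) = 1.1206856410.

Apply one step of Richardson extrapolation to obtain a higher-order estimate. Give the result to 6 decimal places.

1.120898

Leading term ∝ h^4; use weight 16 = 2^4.
A(h/2) − A(h) = 1.1206856410 − 1.1174979585 = 0.0031876825
Divide by 2^4 − 1 = 15: 0.0031876825/15 = 0.0002125122
R = A(h/2) + (A(h/2) − A(h))/15 = 1.1206856410 + 0.0002125122 = 1.1208981532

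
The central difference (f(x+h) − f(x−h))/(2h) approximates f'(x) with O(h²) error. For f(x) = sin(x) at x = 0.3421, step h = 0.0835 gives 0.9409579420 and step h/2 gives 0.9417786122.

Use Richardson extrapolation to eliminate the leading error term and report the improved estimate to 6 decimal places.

0.942052

Error is O(h^2); halving h shrinks it by 2^2 = 4.
Weighted: 3.7671144488 − 0.9409579420 = 2.8261565068
Extrapolated: 2.8261565068 / 3 = 0.9420521689
Gap between inputs: 8.207e-04; correction applied: +0.0002735567.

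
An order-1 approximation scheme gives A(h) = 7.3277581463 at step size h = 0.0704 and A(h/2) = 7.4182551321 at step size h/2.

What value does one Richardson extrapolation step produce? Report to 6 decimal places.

7.508752

With r = 1 the leading error scales as h^1, so the weight is 2^1 = 2.
2·7.4182551321 = 14.8365102642; subtract 7.3277581463 → 7.5087521179
7.5087521179 ÷ 1 = 7.5087521179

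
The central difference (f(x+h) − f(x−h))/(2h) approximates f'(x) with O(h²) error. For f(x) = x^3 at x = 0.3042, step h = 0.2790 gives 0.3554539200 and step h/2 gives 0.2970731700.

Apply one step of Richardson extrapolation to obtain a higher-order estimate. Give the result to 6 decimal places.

r = 2: numerator weight 4, denominator 3.
4·0.2970731700 = 1.1882926800; subtract 0.3554539200 → 0.8328387600
Divide by 2^2 − 1 = 3.
Extrapolated: 0.8328387600 / 3 = 0.2776129200

0.277613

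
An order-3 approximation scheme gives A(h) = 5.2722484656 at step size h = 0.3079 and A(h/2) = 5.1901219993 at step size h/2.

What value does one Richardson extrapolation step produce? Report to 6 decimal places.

r = 3, so 2^r = 8.
8·5.1901219993 = 41.5209759944; 41.5209759944 − 5.2722484656 = 36.2487275288
36.2487275288 ÷ 7 = 5.1783896470

5.178390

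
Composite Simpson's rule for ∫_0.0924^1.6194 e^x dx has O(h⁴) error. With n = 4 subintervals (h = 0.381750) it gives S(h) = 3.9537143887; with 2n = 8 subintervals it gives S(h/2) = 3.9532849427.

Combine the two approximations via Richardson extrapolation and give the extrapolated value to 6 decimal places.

3.953256

Leading term ∝ h^4; use weight 16 = 2^4.
Difference of the inputs: 3.9532849427 − 3.9537143887 = -0.0004294460
Divide by 2^4 − 1 = 15: (-0.0004294460)/15 = -0.0000286297
R = 3.9532849427 − 0.0000286297 = 3.9532563130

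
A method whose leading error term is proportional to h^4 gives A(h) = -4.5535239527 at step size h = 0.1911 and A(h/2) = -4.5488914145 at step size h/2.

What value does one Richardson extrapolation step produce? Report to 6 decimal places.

r = 4, so 2^r = 16.
Difference of the inputs: -4.5488914145 − (-4.5535239527) = 0.0046325382
Divide by 2^4 − 1 = 15: 0.0046325382/15 = 0.0003088359
R = A(h/2) + (A(h/2) − A(h))/15 = -4.5488914145 + 0.0003088359 = -4.5485825786

-4.548583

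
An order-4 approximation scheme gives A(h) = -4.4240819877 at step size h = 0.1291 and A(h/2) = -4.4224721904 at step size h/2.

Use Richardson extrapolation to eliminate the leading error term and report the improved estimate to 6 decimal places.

-4.422365

The method has order 4: 2^4 = 16.
16 × (-4.4224721904) = -70.7595550464; subtract (-4.4240819877) → -66.3354730587
Denominator 16 − 1 = 15.
So the Richardson estimate is -4.4223648706.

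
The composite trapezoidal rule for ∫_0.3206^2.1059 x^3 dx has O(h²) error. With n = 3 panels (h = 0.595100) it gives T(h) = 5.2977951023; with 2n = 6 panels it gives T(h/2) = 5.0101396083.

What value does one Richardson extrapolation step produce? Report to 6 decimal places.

4.914254

Order 2 gives 2^r = 4 and 2^r − 1 = 3.
4 × 5.0101396083 = 20.0405584332; subtract 5.2977951023 → 14.7427633309
Divide by 2^2 − 1 = 3.
So the Richardson estimate is 4.9142544436.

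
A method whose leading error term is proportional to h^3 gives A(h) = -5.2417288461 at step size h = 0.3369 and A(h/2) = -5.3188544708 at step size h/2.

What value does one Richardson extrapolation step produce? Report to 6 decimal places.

-5.329872

r = 3: numerator weight 8, denominator 7.
8 × (-5.3188544708) = -42.5508357664; (-42.5508357664) − (-5.2417288461) = -37.3091069203
Denominator 8 − 1 = 7.
(8 × (-5.3188544708) − (-5.2417288461))/(8 − 1) = -5.3298724172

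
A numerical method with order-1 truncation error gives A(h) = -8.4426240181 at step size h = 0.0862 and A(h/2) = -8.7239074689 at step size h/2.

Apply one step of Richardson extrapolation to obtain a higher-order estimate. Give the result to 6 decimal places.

-9.005191

Method order is 1; weight 2^1 = 2.
Top: 2(-8.7239074689) − (-8.4426240181) = -9.0051909197
Divide by 2^1 − 1 = 1.
So the Richardson estimate is -9.0051909197.
Gap between inputs: 2.813e-01; correction applied: −0.2812834508.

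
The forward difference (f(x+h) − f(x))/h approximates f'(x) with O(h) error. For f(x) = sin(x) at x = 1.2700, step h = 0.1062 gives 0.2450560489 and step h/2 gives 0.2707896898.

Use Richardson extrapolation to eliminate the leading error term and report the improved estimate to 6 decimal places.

Error is O(h^1); halving h shrinks it by 2^1 = 2.
2 × 0.2707896898 − 0.2450560489 = 0.2965233307
(2 × 0.2707896898 − 0.2450560489)/(2 − 1) = 0.2965233307

0.296523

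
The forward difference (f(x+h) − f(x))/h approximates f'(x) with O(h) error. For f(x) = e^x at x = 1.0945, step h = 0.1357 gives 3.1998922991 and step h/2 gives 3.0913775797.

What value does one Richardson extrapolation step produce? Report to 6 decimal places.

2.982863

r = 1, so 2^r = 2.
A(h/2) − A(h) = 3.0913775797 − 3.1998922991 = -0.1085147194
Divide by 2^1 − 1 = 1: (-0.1085147194)/1 = -0.1085147194
R = 3.0913775797 − 0.1085147194 = 2.9828628603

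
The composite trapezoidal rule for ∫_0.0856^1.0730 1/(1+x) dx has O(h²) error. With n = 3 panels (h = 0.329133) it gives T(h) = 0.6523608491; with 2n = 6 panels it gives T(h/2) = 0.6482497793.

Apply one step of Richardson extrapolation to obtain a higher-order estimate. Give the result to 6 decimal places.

0.646879

With r = 2 the leading error scales as h^2, so the weight is 2^2 = 4.
Weighted: 2.5929991172 − 0.6523608491 = 1.9406382681
Divide by 2^2 − 1 = 3.
So the Richardson estimate is 0.6468794227.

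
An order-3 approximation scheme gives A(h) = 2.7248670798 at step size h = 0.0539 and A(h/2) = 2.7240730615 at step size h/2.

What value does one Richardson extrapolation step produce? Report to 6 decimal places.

Method order is 3; weight 2^3 = 8.
Numerator 8*A(h/2) − A(h) = 8*2.7240730615 − 2.7248670798 = 19.0677174122
Denominator 8 − 1 = 7.
Result: 2.7239596303
Gap between inputs: 7.940e-04; correction applied: −0.0001134312.

2.723960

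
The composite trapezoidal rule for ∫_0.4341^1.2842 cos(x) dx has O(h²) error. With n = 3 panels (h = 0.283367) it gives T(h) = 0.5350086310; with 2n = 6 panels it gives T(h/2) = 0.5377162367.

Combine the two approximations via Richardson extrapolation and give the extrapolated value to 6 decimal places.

0.538619

Method order is 2; weight 2^2 = 4.
4*0.5377162367 = 2.1508649468; 2.1508649468 − 0.5350086310 = 1.6158563158
Denominator 4 − 1 = 3.
So the Richardson estimate is 0.5386187719.
Shift from A(h/2): +0.0009025352.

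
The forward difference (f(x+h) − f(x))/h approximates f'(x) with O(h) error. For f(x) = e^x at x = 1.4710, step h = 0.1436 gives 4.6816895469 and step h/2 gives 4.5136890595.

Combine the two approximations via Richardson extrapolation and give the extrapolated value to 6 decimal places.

Leading term ∝ h^1; use weight 2 = 2^1.
Numerator 2 × A(h/2) − A(h) = 2 × 4.5136890595 − 4.6816895469 = 4.3456885721
Divide by 2^1 − 1 = 1.
Extrapolated: 4.3456885721 / 1 = 4.3456885721

4.345689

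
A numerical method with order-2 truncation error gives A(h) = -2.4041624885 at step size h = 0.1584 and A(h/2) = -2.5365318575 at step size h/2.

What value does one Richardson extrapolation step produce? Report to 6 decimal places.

-2.580655

Leading term ∝ h^2; use weight 4 = 2^2.
4×(-2.5365318575) − (-2.4041624885) = -7.7419649415
Denominator 4 − 1 = 3.
R = (-7.7419649415)/3 = -2.5806549805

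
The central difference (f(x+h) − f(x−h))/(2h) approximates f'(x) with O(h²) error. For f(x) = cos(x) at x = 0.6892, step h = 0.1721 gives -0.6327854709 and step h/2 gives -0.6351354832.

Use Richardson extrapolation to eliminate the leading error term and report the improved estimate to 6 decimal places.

Method order is 2; weight 2^2 = 4.
4*(-0.6351354832) − (-0.6327854709) = -1.9077564619
Denominator 4 − 1 = 3.
R = (-1.9077564619)/3 = -0.6359188206

-0.635919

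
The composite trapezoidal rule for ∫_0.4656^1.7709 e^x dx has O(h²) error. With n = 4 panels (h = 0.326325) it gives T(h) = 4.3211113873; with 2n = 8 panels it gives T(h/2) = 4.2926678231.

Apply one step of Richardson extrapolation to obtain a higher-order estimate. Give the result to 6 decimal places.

4.283187

r = 2, so 2^r = 4.
4·4.2926678231 = 17.1706712924; subtract 4.3211113873 → 12.8495599051
Divide by 2^2 − 1 = 3.
Extrapolated: 12.8495599051 / 3 = 4.2831866350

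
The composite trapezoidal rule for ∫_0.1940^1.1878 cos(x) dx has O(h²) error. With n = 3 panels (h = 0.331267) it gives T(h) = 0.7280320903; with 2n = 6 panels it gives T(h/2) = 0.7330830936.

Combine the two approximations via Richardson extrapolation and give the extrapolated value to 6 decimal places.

0.734767

Method order is 2; weight 2^2 = 4.
A(h/2) − A(h) = 0.7330830936 − 0.7280320903 = 0.0050510033
Divide by 2^2 − 1 = 3: 0.0050510033/3 = 0.0016836678
R = 0.7330830936 + 0.0016836678 = 0.7347667614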